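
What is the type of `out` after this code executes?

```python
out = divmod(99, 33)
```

divmod() returns a tuple (quotient, remainder)

tuple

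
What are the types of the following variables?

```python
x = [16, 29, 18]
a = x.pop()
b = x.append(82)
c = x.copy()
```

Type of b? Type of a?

list.append() returns None; list.pop() returns the element (int)

NoneType, int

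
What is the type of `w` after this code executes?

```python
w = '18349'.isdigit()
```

str.isdigit() returns bool

bool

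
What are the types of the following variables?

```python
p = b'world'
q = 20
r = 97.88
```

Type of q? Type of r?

q is int; r is float

int, float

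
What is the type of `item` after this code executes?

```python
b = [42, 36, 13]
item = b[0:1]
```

Slicing a list always returns a list

list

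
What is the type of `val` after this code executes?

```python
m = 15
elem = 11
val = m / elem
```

int / int always returns float in Python 3 (15 / 11 = 1.36364)

float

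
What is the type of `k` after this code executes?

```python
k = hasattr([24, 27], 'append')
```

hasattr() returns bool

bool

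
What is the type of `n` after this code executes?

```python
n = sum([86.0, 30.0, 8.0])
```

sum() of floats returns float

float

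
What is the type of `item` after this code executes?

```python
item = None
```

None has type NoneType

NoneType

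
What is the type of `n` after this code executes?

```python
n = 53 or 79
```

'or' returns the first truthy value (53, which is int)

int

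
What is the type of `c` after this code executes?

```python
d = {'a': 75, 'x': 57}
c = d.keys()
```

.keys() returns a dict_keys view object

dict_keys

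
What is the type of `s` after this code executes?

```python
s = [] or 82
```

'or' returns first truthy value (82, which is int)

int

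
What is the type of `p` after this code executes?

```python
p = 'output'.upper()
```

str.upper() returns str

str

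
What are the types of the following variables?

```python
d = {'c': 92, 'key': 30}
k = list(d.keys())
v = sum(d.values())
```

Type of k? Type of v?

list(...) returns list; sum of int values returns int

list, int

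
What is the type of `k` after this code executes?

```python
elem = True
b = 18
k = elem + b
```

bool + int returns int (True is 1, so 1 + 18 = 19)

int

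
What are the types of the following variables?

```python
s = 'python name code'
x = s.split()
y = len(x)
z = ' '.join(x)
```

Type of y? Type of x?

len() returns int; str.split() returns list

int, list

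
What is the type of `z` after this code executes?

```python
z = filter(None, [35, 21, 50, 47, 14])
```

filter() returns a filter iterator object

filter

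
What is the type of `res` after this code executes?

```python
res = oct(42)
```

oct() returns str representation

str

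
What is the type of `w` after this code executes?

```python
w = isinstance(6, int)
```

isinstance() returns bool

bool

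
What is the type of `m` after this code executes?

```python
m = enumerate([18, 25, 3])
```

enumerate() returns an enumerate iterator object

enumerate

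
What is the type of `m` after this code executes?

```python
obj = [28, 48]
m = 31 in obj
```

'in' operator returns bool

bool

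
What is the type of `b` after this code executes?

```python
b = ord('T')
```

ord() returns int (Unicode code point)

int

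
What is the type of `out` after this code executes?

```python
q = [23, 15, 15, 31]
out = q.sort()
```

list.sort() returns None (sorts in place)

NoneType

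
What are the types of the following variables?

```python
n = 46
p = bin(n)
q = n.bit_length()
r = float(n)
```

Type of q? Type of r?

int.bit_length() returns int; float() returns float

int, float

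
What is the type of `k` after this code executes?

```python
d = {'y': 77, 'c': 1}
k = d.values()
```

.values() returns a dict_values view object

dict_values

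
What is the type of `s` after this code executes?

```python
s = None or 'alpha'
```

'or' with None returns the other value ('alpha', str)

str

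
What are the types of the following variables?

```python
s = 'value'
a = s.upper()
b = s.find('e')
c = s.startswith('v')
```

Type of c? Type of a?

str.startswith() returns bool; str.upper() returns str

bool, str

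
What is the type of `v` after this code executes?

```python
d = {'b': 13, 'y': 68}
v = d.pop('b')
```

dict.pop() returns the value (int)

int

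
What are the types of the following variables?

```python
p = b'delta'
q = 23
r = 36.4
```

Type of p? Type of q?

p is bytes; q is int

bytes, int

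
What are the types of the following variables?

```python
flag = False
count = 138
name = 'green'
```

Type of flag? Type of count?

flag is bool; count is int

bool, int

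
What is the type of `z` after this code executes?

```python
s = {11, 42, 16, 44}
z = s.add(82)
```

set.add() returns None (mutates in place)

NoneType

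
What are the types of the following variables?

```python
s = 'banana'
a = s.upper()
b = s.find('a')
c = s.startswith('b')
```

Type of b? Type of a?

str.find() returns int; str.upper() returns str

int, str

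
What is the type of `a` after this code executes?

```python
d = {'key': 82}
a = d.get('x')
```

dict.get() returns None when key 'x' is not found and no default given

NoneType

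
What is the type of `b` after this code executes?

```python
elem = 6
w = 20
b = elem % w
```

int % int returns int (6 % 20 = 6)

int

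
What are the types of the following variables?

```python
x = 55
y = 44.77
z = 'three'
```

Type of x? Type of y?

x is int; y is float

int, float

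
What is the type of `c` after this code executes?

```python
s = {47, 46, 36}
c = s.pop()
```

Popping from a set of ints returns int

int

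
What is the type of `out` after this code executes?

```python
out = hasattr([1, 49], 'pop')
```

hasattr() returns bool

bool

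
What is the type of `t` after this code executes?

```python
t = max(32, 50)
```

max() of ints returns int

int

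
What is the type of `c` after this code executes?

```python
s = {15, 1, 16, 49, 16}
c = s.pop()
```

Popping from a set of ints returns int

int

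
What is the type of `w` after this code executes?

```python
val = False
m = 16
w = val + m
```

bool + int returns int (False is 0, so 0 + 16 = 16)

int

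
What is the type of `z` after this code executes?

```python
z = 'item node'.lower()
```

str.lower() returns str

str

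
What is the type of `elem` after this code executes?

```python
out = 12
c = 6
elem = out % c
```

int % int returns int (12 % 6 = 0)

int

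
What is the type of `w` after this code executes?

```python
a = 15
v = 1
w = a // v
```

int // int returns int (15 // 1 = 15)

int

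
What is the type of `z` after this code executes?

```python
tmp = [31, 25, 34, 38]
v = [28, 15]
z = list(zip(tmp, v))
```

list(zip(...)) returns a list of tuples

list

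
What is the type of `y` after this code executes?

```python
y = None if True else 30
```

Ternary: condition is True, if branch (None) taken → NoneType

NoneType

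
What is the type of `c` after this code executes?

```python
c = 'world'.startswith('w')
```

str.startswith() returns bool

bool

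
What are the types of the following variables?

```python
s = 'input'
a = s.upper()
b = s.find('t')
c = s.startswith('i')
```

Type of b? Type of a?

str.find() returns int; str.upper() returns str

int, str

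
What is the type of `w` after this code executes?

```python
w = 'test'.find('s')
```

str.find() returns int (index, or -1)

int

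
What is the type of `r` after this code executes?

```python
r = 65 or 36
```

'or' returns the first truthy value (65, which is int)

int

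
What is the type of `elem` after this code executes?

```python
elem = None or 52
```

'or' with None returns the other value (52, int)

int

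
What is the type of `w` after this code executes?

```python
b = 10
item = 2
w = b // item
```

int // int returns int (10 // 2 = 5)

int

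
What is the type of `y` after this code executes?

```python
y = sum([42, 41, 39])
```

sum() of ints returns int

int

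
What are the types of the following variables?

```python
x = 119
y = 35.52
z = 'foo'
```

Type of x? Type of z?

x is int; z is str

int, str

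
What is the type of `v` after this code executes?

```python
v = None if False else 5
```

Ternary: condition is False, else branch (5) taken → int

int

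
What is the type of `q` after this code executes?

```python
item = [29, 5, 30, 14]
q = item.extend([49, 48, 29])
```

list.extend() returns None

NoneType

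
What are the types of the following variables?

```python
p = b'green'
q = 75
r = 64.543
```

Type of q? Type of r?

q is int; r is float

int, float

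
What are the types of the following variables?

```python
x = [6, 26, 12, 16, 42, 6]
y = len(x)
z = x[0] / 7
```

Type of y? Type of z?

len() returns int; int / int returns float

int, float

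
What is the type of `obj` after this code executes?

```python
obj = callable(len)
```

callable() returns bool

bool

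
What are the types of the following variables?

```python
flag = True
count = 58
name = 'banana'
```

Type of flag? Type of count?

flag is bool; count is int

bool, int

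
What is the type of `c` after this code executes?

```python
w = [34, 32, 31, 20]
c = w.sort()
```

list.sort() returns None (sorts in place)

NoneType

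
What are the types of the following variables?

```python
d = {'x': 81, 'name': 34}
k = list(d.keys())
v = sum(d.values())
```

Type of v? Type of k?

sum of int values returns int; list(...) returns list

int, list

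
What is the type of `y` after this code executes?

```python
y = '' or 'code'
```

'or' returns first truthy value ('code', which is str)

str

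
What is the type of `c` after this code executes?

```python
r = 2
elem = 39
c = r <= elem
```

Comparison operators return bool

bool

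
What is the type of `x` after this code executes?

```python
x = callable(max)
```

callable() returns bool

bool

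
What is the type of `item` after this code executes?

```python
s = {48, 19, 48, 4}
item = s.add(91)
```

set.add() returns None (mutates in place)

NoneType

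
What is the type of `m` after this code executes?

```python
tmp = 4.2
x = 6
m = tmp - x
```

float - int returns float (4.2 - 6 = -1.8)

float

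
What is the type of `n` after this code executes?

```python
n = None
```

None has type NoneType

NoneType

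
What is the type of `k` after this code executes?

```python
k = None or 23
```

'or' with None returns the other value (23, int)

int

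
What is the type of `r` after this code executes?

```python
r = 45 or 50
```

'or' returns the first truthy value (45, which is int)

int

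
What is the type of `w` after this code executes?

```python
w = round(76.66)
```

round() with no ndigits arg returns int

int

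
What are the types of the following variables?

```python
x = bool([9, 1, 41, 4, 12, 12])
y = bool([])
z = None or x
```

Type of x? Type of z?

bool() returns bool; None or <bool> returns the bool

bool, bool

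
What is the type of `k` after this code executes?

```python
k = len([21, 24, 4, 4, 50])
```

len() always returns int

int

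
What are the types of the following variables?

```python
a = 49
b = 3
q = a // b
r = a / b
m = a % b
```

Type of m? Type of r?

int % int returns int; int / int returns float

int, float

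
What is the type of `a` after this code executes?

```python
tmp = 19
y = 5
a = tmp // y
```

int // int returns int (19 // 5 = 3)

int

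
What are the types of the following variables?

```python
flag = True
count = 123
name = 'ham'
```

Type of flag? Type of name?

flag is bool; name is str

bool, str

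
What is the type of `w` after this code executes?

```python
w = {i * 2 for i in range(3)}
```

A set comprehension {expr for x in iterable} produces a set

set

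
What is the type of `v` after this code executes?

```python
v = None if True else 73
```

Ternary: condition is True, if branch (None) taken → NoneType

NoneType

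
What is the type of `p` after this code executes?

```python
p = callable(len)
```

callable() returns bool

bool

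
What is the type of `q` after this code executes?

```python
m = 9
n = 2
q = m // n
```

int // int returns int (9 // 2 = 4)

int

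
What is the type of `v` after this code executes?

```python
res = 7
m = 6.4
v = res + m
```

int + float returns float (7 + 6.4 = 13.4)

float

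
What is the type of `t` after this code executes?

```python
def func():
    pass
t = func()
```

A function with no return statement returns None

NoneType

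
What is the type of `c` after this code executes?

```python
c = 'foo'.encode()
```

str.encode() returns bytes

bytes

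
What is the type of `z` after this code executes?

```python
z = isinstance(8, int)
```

isinstance() returns bool

bool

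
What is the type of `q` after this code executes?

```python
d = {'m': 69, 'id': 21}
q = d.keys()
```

.keys() returns a dict_keys view object

dict_keys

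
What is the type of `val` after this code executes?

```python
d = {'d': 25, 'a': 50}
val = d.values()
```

.values() returns a dict_values view object

dict_values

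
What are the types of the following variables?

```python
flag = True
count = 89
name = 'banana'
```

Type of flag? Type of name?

flag is bool; name is str

bool, str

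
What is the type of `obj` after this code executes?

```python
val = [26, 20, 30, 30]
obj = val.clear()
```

list.clear() returns None

NoneType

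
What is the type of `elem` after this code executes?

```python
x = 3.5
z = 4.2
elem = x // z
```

float // float returns float (floor division preserves float type)

float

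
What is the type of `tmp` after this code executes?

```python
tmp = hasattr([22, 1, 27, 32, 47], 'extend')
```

hasattr() returns bool

bool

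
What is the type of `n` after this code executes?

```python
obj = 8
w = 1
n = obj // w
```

int // int returns int (8 // 1 = 8)

int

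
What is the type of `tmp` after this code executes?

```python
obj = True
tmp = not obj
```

'not' always returns bool

bool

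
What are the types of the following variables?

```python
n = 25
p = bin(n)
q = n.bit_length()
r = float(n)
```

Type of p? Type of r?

bin() returns str; float() returns float

str, float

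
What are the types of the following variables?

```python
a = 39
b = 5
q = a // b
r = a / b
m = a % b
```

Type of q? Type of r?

int // int returns int; int / int returns float

int, float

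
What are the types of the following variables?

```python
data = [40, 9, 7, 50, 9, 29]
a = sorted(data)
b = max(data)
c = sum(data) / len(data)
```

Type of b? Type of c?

max of ints returns int; int / int returns float

int, float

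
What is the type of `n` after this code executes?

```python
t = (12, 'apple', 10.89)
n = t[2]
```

Index 2 of tuple is 10.89 which is float

float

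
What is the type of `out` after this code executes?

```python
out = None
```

None has type NoneType

NoneType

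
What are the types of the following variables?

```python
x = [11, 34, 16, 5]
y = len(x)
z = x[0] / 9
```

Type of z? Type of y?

int / int returns float; len() returns int

float, int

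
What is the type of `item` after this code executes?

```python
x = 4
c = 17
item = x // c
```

int // int returns int (4 // 17 = 0)

int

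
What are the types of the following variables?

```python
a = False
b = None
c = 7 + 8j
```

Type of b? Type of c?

b is NoneType; c is complex

NoneType, complex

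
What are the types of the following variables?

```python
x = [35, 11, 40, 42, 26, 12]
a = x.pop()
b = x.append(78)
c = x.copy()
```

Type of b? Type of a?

list.append() returns None; list.pop() returns the element (int)

NoneType, int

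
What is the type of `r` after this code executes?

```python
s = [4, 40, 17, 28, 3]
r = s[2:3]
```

Slicing a list always returns a list

list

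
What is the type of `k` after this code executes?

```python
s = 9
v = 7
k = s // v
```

int // int returns int (9 // 7 = 1)

int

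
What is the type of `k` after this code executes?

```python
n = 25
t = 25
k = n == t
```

Equality comparison returns bool

bool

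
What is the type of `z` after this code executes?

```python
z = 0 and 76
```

'and' returns the first falsy value (0, which is int)

int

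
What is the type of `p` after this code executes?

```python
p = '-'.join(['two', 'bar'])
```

str.join() returns str

str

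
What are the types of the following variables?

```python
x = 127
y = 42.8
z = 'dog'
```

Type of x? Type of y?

x is int; y is float

int, float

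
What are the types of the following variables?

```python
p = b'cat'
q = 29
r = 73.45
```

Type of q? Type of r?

q is int; r is float

int, float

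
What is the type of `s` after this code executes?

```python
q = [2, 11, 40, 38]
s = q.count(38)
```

list.count() returns int

int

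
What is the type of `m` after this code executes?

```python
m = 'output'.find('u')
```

str.find() returns int (index, or -1)

int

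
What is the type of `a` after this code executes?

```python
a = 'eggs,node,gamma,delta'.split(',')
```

str.split() returns list

list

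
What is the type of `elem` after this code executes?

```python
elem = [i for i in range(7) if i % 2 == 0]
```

A list comprehension [...] produces a list

list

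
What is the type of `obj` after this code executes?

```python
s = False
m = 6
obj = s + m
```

bool + int returns int (False is 0, so 0 + 6 = 6)

int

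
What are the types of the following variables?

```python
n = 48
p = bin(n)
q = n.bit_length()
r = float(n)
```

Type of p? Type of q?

bin() returns str; int.bit_length() returns int

str, int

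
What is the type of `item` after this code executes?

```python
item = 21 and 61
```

'and' returns the last value when all truthy (61, which is int)

int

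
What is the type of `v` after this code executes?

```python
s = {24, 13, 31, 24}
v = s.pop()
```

Popping from a set of ints returns int

int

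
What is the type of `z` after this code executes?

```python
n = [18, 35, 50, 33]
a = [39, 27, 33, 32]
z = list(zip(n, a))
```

list(zip(...)) returns a list of tuples

list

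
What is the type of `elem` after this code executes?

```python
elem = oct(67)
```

oct() returns str representation

str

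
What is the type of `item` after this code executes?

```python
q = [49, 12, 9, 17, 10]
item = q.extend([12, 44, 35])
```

list.extend() returns None

NoneType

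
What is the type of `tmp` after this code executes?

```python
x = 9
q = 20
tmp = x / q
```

int / int always returns float in Python 3 (9 / 20 = 0.45)

float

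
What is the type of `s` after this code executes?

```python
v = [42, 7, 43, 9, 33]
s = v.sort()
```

list.sort() returns None (sorts in place)

NoneType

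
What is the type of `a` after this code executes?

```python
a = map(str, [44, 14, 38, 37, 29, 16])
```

map() returns a map iterator object

map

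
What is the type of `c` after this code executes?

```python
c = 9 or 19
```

'or' returns the first truthy value (9, which is int)

int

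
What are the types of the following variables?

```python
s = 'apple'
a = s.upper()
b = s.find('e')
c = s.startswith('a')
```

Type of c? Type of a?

str.startswith() returns bool; str.upper() returns str

bool, str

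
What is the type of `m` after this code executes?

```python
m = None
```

None has type NoneType

NoneType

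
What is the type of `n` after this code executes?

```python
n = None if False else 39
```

Ternary: condition is False, else branch (39) taken → int

int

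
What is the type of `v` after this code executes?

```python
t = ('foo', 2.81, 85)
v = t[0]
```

Index 0 of tuple is 'foo' which is str

str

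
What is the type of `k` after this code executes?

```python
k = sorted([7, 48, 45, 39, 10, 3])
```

sorted() always returns list

list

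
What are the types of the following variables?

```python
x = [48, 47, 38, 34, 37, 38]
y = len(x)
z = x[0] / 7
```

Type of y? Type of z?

len() returns int; int / int returns float

int, float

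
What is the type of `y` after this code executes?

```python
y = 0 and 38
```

'and' returns the first falsy value (0, which is int)

int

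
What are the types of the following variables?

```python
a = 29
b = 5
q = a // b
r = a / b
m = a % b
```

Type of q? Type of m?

int // int returns int; int % int returns int

int, int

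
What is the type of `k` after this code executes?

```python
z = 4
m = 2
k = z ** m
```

int ** positive int returns int (4 ** 2 = 16)

int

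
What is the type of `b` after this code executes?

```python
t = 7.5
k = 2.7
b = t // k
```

float // float returns float (floor division preserves float type)

float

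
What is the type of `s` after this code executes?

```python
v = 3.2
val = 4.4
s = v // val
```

float // float returns float (floor division preserves float type)

float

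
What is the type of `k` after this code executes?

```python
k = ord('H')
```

ord() returns int (Unicode code point)

int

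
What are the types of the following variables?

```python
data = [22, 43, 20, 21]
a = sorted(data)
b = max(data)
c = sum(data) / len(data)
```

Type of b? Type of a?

max of ints returns int; sorted() returns list

int, list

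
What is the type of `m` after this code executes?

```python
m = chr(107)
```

chr() returns str (single character)

str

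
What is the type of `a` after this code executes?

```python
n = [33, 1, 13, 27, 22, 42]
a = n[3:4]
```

Slicing a list always returns a list

list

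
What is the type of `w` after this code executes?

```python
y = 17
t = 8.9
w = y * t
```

int * float returns float (17 * 8.9 = 151.3)

float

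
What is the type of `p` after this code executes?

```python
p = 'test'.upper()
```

str.upper() returns str

str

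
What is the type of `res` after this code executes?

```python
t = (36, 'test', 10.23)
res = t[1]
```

Index 1 of tuple is 'test' which is str

str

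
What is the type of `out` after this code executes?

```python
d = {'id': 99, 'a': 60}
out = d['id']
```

Accessing dict[str, int] with key 'id' returns int value 99

int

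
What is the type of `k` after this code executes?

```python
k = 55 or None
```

'or' returns first truthy value (55, int)

int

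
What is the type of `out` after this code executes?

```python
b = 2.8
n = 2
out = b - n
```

float - int returns float (2.8 - 2 = 0.8)

float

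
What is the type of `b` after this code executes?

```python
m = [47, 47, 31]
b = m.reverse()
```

list.reverse() returns None

NoneType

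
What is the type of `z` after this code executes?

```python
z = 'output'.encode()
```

str.encode() returns bytes

bytes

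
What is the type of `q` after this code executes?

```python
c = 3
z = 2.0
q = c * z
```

int * float returns float (3 * 2.0 = 6.0)

float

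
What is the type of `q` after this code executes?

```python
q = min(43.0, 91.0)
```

min() of floats returns float

float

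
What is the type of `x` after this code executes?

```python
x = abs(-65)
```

abs() of int returns int

int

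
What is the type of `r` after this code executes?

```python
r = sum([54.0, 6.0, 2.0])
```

sum() of floats returns float

float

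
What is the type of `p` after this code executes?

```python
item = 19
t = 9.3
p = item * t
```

int * float returns float (19 * 9.3 = 176.7)

float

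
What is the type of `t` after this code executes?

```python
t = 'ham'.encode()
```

str.encode() returns bytes

bytes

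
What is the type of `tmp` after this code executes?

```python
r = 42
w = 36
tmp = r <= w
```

Comparison operators return bool

bool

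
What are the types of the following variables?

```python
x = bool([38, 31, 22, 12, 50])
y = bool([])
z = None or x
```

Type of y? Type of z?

bool() returns bool; None or <bool> returns the bool

bool, bool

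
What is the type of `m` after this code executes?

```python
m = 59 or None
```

'or' returns first truthy value (59, int)

int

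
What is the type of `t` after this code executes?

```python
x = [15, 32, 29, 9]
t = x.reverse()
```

list.reverse() returns None

NoneType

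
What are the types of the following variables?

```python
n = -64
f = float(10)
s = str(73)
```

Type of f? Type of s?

f is float; s is str

float, str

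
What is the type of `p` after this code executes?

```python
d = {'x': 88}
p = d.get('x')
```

dict.get() returns the value (int) when key is found

int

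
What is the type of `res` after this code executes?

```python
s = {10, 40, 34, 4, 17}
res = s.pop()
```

Popping from a set of ints returns int

int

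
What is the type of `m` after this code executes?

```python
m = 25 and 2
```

'and' returns the last value when all truthy (2, which is int)

int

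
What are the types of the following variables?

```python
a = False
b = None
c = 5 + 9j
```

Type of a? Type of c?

a is bool; c is complex

bool, complex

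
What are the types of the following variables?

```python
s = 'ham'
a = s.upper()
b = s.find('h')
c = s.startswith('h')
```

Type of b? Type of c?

str.find() returns int; str.startswith() returns bool

int, bool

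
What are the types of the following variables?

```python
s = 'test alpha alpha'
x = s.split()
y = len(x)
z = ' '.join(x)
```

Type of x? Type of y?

str.split() returns list; len() returns int

list, int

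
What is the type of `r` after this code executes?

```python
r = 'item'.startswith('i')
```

str.startswith() returns bool

bool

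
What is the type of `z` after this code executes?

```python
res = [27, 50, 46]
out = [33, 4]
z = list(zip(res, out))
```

list(zip(...)) returns a list of tuples

list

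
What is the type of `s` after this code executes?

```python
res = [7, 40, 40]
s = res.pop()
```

list.pop() returns the popped element (int here)

int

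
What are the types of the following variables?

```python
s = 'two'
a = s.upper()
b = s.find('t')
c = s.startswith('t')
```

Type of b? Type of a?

str.find() returns int; str.upper() returns str

int, str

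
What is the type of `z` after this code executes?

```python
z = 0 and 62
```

'and' returns the first falsy value (0, which is int)

int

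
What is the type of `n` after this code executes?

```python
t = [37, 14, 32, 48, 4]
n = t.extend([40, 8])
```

list.extend() returns None

NoneType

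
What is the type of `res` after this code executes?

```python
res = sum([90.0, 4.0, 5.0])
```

sum() of floats returns float

float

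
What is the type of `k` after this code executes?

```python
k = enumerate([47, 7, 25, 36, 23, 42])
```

enumerate() returns an enumerate iterator object

enumerate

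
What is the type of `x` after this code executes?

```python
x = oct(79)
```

oct() returns str representation

str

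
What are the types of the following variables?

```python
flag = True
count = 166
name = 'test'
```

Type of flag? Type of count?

flag is bool; count is int

bool, int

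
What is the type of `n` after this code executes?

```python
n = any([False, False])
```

any() returns bool

bool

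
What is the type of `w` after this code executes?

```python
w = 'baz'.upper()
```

str.upper() returns str

str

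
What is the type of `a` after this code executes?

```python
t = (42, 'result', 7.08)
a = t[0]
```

Index 0 of tuple is 42 which is int

int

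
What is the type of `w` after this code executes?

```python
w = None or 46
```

'or' with None returns the other value (46, int)

int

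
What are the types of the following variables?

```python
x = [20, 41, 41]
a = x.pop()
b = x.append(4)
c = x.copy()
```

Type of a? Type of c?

list.pop() returns the element (int); list.copy() returns list

int, list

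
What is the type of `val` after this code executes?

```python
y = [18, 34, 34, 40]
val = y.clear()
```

list.clear() returns None

NoneType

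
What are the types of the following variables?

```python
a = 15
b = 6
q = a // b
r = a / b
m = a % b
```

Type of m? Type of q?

int % int returns int; int // int returns int

int, int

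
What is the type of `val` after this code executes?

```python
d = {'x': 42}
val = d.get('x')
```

dict.get() returns the value (int) when key is found

int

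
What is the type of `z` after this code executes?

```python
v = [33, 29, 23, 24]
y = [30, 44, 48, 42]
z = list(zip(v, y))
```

list(zip(...)) returns a list of tuples

list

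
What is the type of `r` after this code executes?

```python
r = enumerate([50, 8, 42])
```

enumerate() returns an enumerate iterator object

enumerate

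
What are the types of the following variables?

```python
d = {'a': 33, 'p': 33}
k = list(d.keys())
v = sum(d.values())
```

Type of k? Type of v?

list(...) returns list; sum of int values returns int

list, int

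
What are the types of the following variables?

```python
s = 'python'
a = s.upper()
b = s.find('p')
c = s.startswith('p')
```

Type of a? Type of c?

str.upper() returns str; str.startswith() returns bool

str, bool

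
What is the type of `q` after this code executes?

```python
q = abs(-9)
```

abs() of int returns int

int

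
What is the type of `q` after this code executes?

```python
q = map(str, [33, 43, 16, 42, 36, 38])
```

map() returns a map iterator object

map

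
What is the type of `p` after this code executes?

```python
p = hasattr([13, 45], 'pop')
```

hasattr() returns bool

bool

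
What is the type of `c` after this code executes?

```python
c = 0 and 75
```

'and' returns the first falsy value (0, which is int)

int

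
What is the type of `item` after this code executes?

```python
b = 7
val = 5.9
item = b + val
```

int + float returns float (7 + 5.9 = 12.9)

float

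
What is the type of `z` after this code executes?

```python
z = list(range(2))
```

list(range(...)) returns list

list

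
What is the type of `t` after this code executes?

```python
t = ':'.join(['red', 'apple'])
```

str.join() returns str

str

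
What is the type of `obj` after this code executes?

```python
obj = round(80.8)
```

round() with no ndigits arg returns int

int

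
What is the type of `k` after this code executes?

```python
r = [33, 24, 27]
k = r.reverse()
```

list.reverse() returns None

NoneType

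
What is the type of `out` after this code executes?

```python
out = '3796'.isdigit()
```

str.isdigit() returns bool

bool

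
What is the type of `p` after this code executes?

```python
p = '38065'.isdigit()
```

str.isdigit() returns bool

bool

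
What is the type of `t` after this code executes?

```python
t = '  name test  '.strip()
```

str.strip() returns str

str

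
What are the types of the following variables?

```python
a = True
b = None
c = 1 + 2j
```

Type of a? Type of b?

a is bool; b is NoneType

bool, NoneType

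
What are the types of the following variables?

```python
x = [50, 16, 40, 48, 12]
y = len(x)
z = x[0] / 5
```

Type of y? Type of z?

len() returns int; int / int returns float

int, float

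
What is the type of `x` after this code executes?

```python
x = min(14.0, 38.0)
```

min() of floats returns float

float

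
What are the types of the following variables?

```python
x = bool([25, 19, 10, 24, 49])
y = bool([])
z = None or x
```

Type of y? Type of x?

bool() returns bool; bool() returns bool

bool, bool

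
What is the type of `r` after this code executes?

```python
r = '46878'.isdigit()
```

str.isdigit() returns bool

bool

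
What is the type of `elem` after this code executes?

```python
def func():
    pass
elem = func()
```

A function with no return statement returns None

NoneType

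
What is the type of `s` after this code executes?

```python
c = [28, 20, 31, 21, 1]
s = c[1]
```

Indexing a list of ints returns int (c[1] = 20)

int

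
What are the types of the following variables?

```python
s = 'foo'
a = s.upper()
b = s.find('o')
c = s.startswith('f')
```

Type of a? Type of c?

str.upper() returns str; str.startswith() returns bool

str, bool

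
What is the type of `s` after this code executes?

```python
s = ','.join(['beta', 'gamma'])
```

str.join() returns str

str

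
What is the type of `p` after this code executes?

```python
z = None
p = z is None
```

'is' comparison returns bool

bool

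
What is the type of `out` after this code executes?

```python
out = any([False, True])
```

any() returns bool

bool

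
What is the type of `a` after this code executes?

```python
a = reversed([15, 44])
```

reversed() on a list returns a list_reverseiterator

list_reverseiterator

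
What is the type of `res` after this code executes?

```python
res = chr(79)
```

chr() returns str (single character)

str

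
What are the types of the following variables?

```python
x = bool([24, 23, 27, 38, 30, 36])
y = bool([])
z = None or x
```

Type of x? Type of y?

bool() returns bool; bool() returns bool

bool, bool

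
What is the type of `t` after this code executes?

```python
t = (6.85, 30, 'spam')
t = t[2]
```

Index 2 of tuple is 'spam' which is str

str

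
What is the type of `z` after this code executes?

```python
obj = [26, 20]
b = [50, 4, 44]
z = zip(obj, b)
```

zip() returns a zip iterator object

zip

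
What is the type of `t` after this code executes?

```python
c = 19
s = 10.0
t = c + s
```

int + float returns float (19 + 10.0 = 29.0)

float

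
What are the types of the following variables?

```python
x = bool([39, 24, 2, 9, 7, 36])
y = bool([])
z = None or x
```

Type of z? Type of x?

None or <bool> returns the bool; bool() returns bool

bool, bool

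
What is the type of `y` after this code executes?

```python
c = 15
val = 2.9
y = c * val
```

int * float returns float (15 * 2.9 = 43.5)

float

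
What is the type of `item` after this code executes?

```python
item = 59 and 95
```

'and' returns the last value when all truthy (95, which is int)

int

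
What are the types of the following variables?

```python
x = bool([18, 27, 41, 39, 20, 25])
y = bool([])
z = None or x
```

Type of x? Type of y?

bool() returns bool; bool() returns bool

bool, bool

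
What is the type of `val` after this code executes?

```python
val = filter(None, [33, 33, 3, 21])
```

filter() returns a filter iterator object

filter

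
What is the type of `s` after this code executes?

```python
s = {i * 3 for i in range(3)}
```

A set comprehension {expr for x in iterable} produces a set

set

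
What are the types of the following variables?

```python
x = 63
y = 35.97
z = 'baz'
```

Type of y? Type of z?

y is float; z is str

float, str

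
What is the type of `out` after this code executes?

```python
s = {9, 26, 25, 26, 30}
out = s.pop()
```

Popping from a set of ints returns int

int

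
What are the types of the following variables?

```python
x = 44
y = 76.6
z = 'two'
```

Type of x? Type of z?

x is int; z is str

int, str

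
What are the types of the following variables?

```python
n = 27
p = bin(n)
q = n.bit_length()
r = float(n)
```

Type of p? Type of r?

bin() returns str; float() returns float

str, float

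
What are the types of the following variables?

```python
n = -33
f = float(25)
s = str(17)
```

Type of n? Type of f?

n is int; f is float

int, float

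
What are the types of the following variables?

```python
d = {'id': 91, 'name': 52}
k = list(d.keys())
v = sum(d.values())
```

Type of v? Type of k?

sum of int values returns int; list(...) returns list

int, list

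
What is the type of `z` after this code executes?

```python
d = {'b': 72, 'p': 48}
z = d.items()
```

dict.items() returns a dict_items view

dict_items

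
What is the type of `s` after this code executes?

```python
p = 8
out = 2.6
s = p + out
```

int + float returns float (8 + 2.6 = 10.6)

float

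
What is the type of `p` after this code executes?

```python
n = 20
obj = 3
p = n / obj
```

int / int always returns float in Python 3 (20 / 3 = 6.66667)

float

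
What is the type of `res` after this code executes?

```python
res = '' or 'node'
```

'or' returns first truthy value ('node', which is str)

str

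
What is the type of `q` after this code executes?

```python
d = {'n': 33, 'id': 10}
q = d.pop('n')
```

dict.pop() returns the value (int)

int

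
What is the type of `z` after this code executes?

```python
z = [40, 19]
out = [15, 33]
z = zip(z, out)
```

zip() returns a zip iterator object

zip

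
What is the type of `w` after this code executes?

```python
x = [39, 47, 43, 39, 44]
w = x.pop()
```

list.pop() returns the popped element (int here)

int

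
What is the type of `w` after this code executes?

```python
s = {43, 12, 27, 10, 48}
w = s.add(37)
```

set.add() returns None (mutates in place)

NoneType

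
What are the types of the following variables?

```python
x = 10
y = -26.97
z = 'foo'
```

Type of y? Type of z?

y is float; z is str

float, str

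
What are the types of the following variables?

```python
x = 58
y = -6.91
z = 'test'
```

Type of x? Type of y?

x is int; y is float

int, float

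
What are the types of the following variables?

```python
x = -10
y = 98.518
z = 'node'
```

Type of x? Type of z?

x is int; z is str

int, str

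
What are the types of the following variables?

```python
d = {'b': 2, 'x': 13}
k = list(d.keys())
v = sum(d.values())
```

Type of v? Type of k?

sum of int values returns int; list(...) returns list

int, list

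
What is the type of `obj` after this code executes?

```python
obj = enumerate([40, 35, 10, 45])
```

enumerate() returns an enumerate iterator object

enumerate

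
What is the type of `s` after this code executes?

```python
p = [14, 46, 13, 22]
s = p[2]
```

Indexing a list of ints returns int (p[2] = 13)

int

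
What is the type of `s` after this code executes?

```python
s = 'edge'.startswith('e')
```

str.startswith() returns bool

bool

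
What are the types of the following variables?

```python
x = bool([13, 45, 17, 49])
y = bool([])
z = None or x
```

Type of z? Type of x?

None or <bool> returns the bool; bool() returns bool

bool, bool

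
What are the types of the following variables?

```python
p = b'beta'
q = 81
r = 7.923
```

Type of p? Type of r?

p is bytes; r is float

bytes, float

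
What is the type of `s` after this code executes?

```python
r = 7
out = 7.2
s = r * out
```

int * float returns float (7 * 7.2 = 50.4)

float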